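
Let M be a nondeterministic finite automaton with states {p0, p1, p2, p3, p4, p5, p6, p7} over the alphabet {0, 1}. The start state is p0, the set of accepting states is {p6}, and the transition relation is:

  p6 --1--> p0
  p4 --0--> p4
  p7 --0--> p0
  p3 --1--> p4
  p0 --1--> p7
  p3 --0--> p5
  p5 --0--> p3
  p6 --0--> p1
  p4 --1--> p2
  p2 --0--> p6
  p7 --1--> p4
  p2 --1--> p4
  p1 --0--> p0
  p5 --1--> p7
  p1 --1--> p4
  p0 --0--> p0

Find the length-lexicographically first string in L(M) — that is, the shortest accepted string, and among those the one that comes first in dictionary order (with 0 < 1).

1110

A breadth-first search from p0 reaches an accepting state first via the path p0 → p7 → p4 → p2 → p6 on input 1110.
No string of length < 4 is accepted (BFS exhausts all shorter strings without reaching an accepting state), and 1110 is the lexicographically least accepting string of length 4.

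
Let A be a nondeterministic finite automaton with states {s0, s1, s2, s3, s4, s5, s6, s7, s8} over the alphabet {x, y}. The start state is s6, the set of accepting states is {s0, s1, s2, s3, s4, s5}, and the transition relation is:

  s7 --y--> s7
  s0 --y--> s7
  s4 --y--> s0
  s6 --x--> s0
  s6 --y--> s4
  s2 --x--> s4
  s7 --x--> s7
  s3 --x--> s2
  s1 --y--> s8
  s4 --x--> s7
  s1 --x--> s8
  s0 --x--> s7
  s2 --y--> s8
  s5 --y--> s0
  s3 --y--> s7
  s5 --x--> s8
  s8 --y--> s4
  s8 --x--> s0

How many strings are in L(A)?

The useful subgraph on states {s0, s4, s6} is acyclic, so L(A) is finite; the longest accepting path visits 3 useful states, giving maximum string length 2.
Counting accepting paths from s6 by length: 2 of length 1, 1 of length 2. Total 3.

3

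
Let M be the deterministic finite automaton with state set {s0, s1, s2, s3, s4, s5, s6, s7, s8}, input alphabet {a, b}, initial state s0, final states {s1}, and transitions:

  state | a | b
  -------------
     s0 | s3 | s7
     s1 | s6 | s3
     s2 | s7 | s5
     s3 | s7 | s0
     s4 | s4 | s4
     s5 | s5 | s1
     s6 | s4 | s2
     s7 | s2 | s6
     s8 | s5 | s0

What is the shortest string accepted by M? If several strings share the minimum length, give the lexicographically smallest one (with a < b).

A breadth-first search from s0 reaches an accepting state first via the path s0 → s7 → s2 → s5 → s1 on input babb.
No string of length < 4 is accepted (BFS exhausts all shorter strings without reaching an accepting state), and babb is the lexicographically least accepting string of length 4.

babb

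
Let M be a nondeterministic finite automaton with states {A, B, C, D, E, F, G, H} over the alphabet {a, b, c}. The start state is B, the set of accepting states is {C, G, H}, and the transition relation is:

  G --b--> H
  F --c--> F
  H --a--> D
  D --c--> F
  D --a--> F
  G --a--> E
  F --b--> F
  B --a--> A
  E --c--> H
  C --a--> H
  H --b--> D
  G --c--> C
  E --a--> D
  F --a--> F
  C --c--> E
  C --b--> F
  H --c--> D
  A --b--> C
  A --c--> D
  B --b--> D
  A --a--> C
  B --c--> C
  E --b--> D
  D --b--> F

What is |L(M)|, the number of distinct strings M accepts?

The useful subgraph on states {A, B, C, E, H} is acyclic, so L(M) is finite; the longest accepting path visits 5 useful states, giving maximum string length 4.
Counting accepting paths from B by length: 1 of length 1, 3 of length 2, 3 of length 3, 2 of length 4. Total 9.

9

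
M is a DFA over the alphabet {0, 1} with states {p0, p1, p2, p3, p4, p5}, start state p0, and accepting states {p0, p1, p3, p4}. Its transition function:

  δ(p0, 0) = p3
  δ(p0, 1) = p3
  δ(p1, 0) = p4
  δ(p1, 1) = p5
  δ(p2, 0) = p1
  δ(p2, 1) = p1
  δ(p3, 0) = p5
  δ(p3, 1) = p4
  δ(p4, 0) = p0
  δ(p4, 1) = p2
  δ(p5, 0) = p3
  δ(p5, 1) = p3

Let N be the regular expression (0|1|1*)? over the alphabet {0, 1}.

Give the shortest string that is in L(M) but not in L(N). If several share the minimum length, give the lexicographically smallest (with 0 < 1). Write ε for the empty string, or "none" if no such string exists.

The string 01 is accepted by M but not by N.
No shorter string lies in the difference, and 01 is the lexicographically first length-2 string in L(M) \ L(N).

01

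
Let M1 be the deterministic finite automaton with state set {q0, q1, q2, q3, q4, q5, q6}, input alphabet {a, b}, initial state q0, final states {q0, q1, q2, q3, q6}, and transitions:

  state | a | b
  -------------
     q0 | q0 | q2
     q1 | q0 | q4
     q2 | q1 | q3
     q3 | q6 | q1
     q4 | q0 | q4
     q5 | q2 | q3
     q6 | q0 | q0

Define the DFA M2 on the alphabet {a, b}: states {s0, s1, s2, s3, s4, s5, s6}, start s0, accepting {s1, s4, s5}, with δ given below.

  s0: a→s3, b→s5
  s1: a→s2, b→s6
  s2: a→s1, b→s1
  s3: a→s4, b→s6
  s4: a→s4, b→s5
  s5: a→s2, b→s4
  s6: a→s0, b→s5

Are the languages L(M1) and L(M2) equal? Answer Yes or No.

The empty string ε is accepted by M1 but rejected by M2.
So L(M1) ≠ L(M2).

No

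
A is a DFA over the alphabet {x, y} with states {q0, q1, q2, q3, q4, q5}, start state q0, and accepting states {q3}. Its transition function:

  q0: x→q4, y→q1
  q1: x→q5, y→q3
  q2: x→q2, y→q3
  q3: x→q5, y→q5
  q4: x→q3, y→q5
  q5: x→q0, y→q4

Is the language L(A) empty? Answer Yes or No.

The string xx is accepted: the run q0 → q4 → q3 ends in the accepting state q3.
Since at least one string is accepted, L(A) is not empty.

No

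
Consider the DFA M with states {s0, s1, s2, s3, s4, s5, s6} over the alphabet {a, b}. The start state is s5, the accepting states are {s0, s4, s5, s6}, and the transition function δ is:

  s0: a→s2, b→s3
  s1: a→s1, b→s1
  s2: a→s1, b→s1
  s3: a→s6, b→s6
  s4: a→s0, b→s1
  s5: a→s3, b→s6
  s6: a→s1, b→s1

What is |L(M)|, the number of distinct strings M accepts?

The useful subgraph on states {s3, s5, s6} is acyclic, so L(M) is finite; the longest accepting path visits 3 useful states, giving maximum string length 2.
Counting accepting paths from s5 by length: 1 of length 0, 1 of length 1, 2 of length 2. Total 4.

4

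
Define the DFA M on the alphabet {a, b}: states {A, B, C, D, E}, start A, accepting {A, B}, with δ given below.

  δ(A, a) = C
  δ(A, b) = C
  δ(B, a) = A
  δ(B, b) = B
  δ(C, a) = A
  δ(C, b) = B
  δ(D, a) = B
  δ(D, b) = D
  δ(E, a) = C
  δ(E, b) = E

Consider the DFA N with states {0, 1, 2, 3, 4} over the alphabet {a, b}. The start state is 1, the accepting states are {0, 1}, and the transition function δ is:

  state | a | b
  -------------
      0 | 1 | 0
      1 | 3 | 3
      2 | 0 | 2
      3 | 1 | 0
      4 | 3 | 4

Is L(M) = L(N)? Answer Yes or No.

Exploring the product automaton M × N from the start pair (A, 1), following both machines on each input symbol, reaches 3 state pairs: (A, 1), (C, 3), (B, 0).
M accepts in {A, B} and N accepts in {0, 1}. In every reachable pair the two components are either both accepting — (A, 1), (B, 0) — or both non-accepting, so no string is accepted by exactly one of the machines: L(M) \ L(N) and L(N) \ L(M) are both empty.
Hence every string is accepted by M iff it is accepted by N, and the two languages coincide.

Yes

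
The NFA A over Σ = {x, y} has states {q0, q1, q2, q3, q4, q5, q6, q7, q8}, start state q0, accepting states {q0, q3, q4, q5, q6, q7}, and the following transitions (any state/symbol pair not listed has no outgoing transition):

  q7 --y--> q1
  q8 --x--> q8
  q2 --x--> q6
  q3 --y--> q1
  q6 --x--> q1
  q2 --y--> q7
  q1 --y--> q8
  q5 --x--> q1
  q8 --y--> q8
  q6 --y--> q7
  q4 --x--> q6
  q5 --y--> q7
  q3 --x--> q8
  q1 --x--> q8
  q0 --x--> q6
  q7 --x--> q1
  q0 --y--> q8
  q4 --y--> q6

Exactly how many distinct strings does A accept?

The useful subgraph on states {q0, q6, q7} is acyclic, so L(A) is finite; the longest accepting path visits 3 useful states, giving maximum string length 2.
Counting accepting paths from q0 by length: 1 of length 0, 1 of length 1, 1 of length 2. Total 3.

3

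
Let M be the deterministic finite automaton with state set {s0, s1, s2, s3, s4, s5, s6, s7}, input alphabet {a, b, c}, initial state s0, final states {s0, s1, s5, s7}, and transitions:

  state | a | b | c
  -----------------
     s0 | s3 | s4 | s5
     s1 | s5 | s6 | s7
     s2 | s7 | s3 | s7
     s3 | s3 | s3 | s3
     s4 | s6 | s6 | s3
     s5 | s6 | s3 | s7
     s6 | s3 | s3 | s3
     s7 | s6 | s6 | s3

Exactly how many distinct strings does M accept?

3

The useful subgraph on states {s0, s5, s7} is acyclic, so L(M) is finite; the longest accepting path visits 3 useful states, giving maximum string length 2.
Counting accepting paths from s0 by length: 1 of length 0, 1 of length 1, 1 of length 2. Total 3.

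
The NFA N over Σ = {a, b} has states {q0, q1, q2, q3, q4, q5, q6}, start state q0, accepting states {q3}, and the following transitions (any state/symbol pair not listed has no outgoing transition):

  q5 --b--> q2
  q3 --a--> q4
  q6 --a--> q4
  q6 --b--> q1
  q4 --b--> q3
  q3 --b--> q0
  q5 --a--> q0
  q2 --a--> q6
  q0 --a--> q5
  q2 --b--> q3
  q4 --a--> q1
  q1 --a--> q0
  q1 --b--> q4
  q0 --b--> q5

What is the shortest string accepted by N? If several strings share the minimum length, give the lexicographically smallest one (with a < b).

abb

A breadth-first search from q0 reaches an accepting state first via the path q0 → q5 → q2 → q3 on input abb.
No string of length < 3 is accepted (BFS exhausts all shorter strings without reaching an accepting state), and abb is the lexicographically least accepting string of length 3.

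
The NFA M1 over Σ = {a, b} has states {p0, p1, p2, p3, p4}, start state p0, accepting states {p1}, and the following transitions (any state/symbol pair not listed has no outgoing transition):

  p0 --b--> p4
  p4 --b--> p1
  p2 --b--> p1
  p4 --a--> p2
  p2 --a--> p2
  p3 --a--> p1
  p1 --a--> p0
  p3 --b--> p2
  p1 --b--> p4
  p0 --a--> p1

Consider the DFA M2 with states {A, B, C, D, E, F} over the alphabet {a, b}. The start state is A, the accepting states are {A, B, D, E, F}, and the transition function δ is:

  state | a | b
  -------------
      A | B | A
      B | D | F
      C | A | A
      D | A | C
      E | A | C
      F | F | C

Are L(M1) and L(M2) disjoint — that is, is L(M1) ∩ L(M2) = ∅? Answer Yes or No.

No

The string a is accepted by both M1 and M2.
Hence L(M1) ∩ L(M2) ≠ ∅.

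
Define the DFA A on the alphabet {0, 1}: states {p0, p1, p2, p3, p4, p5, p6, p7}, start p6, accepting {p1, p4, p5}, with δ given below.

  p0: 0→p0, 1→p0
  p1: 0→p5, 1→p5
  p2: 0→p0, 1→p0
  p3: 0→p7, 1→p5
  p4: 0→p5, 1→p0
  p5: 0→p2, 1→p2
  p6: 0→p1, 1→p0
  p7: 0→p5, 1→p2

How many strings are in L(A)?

The useful subgraph on states {p1, p5, p6} is acyclic, so L(A) is finite; the longest accepting path visits 3 useful states, giving maximum string length 2.
Counting accepting paths from p6 by length: 1 of length 1, 2 of length 2. Total 3.

3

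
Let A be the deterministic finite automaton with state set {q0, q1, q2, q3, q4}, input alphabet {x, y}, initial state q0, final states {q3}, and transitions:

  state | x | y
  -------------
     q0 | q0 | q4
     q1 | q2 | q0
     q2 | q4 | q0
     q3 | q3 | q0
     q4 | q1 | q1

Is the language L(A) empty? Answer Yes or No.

The states reachable from the start state are {q0, q1, q2, q4}.
None of the accepting states {q3} is reachable, so no string is accepted and L(A) = ∅.

Yes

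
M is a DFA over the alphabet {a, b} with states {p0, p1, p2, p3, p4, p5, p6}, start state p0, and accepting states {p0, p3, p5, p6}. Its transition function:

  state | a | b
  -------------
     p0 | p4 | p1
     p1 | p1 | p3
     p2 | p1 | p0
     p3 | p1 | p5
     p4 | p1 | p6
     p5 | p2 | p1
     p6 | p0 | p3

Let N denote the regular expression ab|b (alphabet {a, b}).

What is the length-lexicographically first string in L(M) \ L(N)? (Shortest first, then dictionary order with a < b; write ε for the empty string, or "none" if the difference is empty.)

The empty string ε is accepted by M but not by N.
Since ε is the unique shortest string, it is the required witness.

ε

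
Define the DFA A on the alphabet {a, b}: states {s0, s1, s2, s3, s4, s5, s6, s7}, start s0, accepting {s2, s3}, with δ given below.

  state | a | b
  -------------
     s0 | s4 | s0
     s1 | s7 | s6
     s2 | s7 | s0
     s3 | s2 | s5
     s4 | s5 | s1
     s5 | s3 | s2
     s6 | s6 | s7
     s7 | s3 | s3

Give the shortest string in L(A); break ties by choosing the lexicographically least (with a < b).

A breadth-first search from s0 reaches an accepting state first via the path s0 → s4 → s5 → s3 on input aaa.
No string of length < 3 is accepted (BFS exhausts all shorter strings without reaching an accepting state), and aaa is the lexicographically least accepting string of length 3.

aaa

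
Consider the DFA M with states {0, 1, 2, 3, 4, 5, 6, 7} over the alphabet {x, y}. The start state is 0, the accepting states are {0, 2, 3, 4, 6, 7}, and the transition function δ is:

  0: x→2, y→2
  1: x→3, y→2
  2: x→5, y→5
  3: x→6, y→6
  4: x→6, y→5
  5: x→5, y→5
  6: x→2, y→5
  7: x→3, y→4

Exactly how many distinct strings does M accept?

The useful subgraph on states {0, 2} is acyclic, so L(M) is finite; the longest accepting path visits 2 useful states, giving maximum string length 1.
Counting accepting paths from 0 by length: 1 of length 0, 2 of length 1. Total 3.

3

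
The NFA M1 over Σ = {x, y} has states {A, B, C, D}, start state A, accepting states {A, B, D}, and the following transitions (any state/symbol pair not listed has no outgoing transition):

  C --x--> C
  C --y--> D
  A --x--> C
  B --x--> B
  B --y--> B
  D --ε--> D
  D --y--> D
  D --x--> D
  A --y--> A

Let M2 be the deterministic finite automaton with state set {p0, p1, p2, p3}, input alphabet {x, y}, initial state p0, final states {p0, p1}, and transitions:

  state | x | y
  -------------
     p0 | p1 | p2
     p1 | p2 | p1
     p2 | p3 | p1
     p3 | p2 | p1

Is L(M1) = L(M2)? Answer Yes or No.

The string y is accepted by M1 but rejected by M2.
So L(M1) ≠ L(M2).

No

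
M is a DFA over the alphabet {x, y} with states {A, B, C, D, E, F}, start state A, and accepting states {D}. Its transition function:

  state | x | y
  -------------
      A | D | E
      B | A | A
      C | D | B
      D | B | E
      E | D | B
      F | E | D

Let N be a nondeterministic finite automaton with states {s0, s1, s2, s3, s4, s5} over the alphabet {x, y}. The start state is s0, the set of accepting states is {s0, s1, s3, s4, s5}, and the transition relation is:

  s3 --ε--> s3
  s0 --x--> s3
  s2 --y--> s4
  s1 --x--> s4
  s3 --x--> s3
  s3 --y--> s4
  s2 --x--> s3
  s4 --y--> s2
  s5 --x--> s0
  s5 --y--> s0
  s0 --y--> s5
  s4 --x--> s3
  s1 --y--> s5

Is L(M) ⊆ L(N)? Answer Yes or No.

Yes

Exploring the product automaton M × N from the start pair (A, s0), following both machines on each input symbol, reaches 16 state pairs: (A, s0), (D, s3), (E, s5), (B, s3), (E, s4), (D, s0), (B, s0), (A, s3), (A, s4), (B, s2), (A, s5), (E, s2), (E, s0), (B, s4), (B, s5), (A, s2).
M accepts in {D} and N accepts in {s0, s1, s3, s4, s5}. The reachable pairs whose M-component is accepting are (D, s3), (D, s0); in each of them the N-component is accepting too, so the product for L(M) \ L(N) (M-component accepting, N-component rejecting) has no reachable accepting pair and the difference is empty.
Hence every string in L(M) is also in L(N).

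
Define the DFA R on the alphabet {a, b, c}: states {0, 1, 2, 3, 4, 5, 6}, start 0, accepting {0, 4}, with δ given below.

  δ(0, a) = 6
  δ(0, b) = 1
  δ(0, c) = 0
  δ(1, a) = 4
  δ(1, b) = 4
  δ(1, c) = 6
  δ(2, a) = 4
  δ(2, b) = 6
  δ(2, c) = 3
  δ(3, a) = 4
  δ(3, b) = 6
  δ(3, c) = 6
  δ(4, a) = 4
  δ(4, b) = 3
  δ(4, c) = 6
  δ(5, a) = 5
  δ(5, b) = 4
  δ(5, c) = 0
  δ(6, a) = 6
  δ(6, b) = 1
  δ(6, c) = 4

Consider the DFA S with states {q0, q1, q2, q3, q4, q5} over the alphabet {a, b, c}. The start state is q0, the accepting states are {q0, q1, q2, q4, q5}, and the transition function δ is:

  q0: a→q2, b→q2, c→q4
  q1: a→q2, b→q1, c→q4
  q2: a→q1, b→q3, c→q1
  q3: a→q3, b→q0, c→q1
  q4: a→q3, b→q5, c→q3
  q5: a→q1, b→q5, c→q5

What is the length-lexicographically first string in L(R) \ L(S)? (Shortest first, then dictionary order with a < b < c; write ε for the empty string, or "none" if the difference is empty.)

The string bb is accepted by R but not by S.
No shorter string lies in the difference, and bb is the lexicographically first length-2 string in L(R) \ L(S).

bb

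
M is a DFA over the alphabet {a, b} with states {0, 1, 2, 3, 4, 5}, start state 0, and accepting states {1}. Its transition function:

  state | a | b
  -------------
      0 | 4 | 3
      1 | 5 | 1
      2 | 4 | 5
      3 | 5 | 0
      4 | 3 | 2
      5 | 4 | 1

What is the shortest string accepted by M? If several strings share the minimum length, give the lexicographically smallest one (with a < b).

bab

A breadth-first search from 0 reaches an accepting state first via the path 0 → 3 → 5 → 1 on input bab.
No string of length < 3 is accepted (BFS exhausts all shorter strings without reaching an accepting state), and bab is the lexicographically least accepting string of length 3.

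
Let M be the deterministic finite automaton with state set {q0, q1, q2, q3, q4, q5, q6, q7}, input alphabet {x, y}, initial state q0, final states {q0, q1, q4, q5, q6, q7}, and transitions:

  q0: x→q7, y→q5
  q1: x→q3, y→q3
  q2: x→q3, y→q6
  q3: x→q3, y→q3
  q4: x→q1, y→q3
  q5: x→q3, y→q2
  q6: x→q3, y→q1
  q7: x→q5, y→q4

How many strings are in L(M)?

The useful subgraph on states {q0, q1, q2, q4, q5, q6, q7} is acyclic, so L(M) is finite; the longest accepting path visits 6 useful states, giving maximum string length 5.
Counting accepting paths from q0 by length: 1 of length 0, 2 of length 1, 2 of length 2, 2 of length 3, 2 of length 4, 1 of length 5. Total 10.

10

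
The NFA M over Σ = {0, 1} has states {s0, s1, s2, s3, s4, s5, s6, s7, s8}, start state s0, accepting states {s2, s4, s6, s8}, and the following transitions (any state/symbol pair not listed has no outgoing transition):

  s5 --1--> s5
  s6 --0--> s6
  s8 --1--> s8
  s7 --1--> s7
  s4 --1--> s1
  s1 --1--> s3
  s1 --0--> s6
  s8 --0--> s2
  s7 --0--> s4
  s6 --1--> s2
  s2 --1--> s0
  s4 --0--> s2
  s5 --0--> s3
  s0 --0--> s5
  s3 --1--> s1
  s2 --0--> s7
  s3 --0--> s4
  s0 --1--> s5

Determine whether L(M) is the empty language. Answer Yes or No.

No

The string 000 is accepted: the run s0 → s5 → s3 → s4 ends in the accepting state s4.
Since at least one string is accepted, L(M) is not empty.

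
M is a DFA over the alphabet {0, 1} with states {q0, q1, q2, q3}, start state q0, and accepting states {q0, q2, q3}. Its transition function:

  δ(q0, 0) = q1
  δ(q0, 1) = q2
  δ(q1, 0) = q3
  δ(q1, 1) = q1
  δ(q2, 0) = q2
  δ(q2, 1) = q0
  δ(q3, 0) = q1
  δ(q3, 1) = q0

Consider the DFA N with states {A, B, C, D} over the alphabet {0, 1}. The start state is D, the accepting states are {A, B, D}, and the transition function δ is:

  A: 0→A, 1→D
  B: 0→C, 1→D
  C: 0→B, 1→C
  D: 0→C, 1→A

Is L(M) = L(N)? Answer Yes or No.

Yes

Exploring the product automaton M × N from the start pair (q0, D), following both machines on each input symbol, reaches 4 state pairs: (q0, D), (q1, C), (q2, A), (q3, B).
M accepts in {q0, q2, q3} and N accepts in {A, B, D}. In every reachable pair the two components are either both accepting — (q0, D), (q2, A), (q3, B) — or both non-accepting, so no string is accepted by exactly one of the machines: L(M) \ L(N) and L(N) \ L(M) are both empty.
Hence every string is accepted by M iff it is accepted by N, and the two languages coincide.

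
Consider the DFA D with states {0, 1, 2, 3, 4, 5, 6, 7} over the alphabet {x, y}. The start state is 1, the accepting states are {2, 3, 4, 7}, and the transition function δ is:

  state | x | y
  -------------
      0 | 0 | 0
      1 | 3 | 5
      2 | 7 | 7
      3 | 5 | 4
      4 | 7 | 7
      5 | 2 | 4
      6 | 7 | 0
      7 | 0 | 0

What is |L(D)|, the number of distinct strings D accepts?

The useful subgraph on states {1, 2, 3, 4, 5, 7} is acyclic, so L(D) is finite; the longest accepting path visits 5 useful states, giving maximum string length 4.
Counting accepting paths from 1 by length: 1 of length 1, 3 of length 2, 8 of length 3, 4 of length 4. Total 16.

16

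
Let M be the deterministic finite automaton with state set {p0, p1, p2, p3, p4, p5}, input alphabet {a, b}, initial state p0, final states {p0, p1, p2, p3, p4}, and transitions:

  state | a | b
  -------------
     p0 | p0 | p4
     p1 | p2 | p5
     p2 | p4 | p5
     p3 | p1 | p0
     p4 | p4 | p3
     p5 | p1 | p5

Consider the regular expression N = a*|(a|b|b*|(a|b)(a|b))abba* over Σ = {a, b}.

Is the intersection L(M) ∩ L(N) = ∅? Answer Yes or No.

The empty string ε is accepted by both M and N.
Hence L(M) ∩ L(N) ≠ ∅.

No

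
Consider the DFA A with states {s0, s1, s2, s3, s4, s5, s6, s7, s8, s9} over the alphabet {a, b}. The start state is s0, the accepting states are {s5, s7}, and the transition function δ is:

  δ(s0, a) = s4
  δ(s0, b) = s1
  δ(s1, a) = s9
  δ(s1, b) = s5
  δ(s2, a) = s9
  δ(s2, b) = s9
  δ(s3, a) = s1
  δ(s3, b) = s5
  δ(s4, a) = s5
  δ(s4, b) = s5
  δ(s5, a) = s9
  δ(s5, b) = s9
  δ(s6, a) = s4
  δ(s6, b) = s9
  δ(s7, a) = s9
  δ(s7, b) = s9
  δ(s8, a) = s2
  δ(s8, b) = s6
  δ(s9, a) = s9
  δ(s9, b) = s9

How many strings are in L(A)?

The useful subgraph on states {s0, s1, s4, s5} is acyclic, so L(A) is finite; the longest accepting path visits 3 useful states, giving maximum string length 2.
Counting accepting paths from s0 by length: 3 of length 2. Total 3.

3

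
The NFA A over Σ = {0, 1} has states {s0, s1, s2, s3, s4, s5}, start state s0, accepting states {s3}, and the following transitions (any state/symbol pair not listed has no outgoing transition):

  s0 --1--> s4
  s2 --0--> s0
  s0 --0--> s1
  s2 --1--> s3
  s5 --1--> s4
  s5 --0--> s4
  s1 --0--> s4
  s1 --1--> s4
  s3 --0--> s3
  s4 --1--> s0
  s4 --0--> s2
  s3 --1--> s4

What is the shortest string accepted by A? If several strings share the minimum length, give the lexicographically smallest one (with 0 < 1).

A breadth-first search from s0 reaches an accepting state first via the path s0 → s4 → s2 → s3 on input 101.
No string of length < 3 is accepted (BFS exhausts all shorter strings without reaching an accepting state), and 101 is the lexicographically least accepting string of length 3.

101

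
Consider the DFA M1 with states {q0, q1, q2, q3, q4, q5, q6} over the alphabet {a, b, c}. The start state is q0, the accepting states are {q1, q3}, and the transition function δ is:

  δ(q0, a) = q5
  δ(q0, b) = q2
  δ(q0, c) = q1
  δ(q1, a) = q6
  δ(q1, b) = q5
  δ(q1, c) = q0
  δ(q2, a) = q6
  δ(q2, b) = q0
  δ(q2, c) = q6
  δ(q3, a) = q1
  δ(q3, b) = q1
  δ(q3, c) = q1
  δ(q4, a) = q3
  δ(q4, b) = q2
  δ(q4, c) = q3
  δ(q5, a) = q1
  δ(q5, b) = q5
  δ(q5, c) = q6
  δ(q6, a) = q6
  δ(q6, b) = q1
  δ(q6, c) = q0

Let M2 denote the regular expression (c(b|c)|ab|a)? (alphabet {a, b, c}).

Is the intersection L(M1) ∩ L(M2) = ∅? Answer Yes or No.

Converting the expression M2 to a DFA (subset construction, then merging equivalent states) gives the minimal DFA with states {r0, r1, r2, r3, r4}, start state r0, accepting states {r0, r1, r4} and transitions r0: a→r1, b→r2, c→r3; r1: a→r2, b→r4, c→r2; r2: a→r2, b→r2, c→r2; r3: a→r2, b→r4, c→r4; r4: a→r2, b→r2, c→r2.
Exploring the product automaton M1 × M2 from the start pair (q0, r0), following both machines on each input symbol, reaches 10 state pairs: (q0, r0), (q5, r1), (q2, r2), (q1, r3), (q1, r2), (q5, r4), (q6, r2), (q0, r2), (q0, r4), (q5, r2).
M1 accepts in {q1, q3} and M2 accepts in {r0, r1, r4}; no reachable pair has both components accepting, so no string drives both machines to acceptance simultaneously and L(M1) ∩ L(M2) = ∅.
So no string is accepted by both, and the intersection is empty.

Yes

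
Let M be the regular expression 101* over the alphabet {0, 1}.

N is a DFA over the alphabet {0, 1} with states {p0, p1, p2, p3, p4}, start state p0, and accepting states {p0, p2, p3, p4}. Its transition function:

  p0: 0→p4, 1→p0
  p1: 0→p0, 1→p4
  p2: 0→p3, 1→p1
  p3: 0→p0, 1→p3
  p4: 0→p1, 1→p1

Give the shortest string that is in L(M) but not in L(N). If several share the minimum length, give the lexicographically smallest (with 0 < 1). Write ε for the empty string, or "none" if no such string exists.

101

The string 101 is accepted by M but not by N.
No shorter string lies in the difference, and 101 is the lexicographically first length-3 string in L(M) \ L(N).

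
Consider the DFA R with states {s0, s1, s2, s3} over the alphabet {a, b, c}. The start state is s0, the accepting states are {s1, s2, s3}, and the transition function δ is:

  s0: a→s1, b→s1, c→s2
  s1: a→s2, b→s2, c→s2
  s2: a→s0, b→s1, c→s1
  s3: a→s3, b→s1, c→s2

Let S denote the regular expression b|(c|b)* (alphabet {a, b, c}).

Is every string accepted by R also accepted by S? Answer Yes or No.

The string a is in L(R) but not in L(S).
So L(R) ⊄ L(S).

No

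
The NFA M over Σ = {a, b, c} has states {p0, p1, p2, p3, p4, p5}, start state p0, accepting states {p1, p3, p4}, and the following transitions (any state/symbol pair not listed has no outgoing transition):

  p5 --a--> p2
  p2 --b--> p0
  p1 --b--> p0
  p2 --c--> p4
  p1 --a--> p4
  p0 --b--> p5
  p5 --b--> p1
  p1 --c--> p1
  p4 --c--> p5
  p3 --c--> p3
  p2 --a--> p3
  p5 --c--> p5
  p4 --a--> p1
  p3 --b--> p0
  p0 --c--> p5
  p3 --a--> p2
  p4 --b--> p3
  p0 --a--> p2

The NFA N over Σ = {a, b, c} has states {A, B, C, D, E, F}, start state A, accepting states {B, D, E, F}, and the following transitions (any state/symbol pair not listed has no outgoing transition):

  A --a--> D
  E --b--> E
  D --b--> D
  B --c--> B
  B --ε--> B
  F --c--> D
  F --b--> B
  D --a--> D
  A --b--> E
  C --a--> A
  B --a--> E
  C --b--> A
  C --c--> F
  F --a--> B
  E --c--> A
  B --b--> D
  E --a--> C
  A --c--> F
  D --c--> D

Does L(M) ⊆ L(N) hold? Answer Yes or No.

No

The string baa is in L(M) but not in L(N).
So L(M) ⊄ L(N).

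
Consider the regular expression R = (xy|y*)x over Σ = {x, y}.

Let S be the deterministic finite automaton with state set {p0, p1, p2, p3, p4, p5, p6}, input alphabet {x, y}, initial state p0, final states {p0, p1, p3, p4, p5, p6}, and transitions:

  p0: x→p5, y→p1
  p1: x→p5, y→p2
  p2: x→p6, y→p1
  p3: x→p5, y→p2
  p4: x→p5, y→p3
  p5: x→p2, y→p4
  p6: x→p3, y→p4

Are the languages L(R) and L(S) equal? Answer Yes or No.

The empty string ε is accepted by S but rejected by R.
So L(R) ≠ L(S).

No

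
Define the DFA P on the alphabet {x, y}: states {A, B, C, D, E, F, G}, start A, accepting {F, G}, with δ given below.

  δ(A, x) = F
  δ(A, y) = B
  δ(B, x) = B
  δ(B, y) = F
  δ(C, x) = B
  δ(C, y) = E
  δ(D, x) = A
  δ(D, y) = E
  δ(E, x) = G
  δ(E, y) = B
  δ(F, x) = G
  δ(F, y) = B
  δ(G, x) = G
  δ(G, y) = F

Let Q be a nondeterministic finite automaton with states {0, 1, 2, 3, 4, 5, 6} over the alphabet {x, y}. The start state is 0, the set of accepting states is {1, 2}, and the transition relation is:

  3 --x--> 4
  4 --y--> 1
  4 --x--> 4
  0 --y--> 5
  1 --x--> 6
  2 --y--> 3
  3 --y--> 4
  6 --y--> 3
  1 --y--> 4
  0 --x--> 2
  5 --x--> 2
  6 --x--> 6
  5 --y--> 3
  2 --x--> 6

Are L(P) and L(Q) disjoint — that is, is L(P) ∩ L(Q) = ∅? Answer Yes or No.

No

The string x is accepted by both P and Q.
Hence L(P) ∩ L(Q) ≠ ∅.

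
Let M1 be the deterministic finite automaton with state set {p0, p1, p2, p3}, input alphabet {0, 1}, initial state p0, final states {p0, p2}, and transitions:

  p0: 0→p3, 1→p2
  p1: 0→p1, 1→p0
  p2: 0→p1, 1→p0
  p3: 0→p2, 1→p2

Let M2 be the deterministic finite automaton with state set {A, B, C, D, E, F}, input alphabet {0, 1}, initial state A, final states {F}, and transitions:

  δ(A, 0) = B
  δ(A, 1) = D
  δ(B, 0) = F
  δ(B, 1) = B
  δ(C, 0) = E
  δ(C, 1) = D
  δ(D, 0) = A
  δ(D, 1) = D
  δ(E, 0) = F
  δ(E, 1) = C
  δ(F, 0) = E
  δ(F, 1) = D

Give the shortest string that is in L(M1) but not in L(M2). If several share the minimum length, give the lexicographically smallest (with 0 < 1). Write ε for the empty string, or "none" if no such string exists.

The empty string ε is accepted by M1 but not by M2.
Since ε is the unique shortest string, it is the required witness.

ε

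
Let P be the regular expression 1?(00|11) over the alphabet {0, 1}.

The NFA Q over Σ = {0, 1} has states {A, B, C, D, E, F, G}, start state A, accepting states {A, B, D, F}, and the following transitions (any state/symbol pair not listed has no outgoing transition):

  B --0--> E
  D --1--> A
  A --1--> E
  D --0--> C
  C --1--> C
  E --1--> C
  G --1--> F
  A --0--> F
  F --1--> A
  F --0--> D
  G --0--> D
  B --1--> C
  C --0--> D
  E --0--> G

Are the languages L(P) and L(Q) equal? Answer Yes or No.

No

The string 11 is accepted by P but rejected by Q.
So L(P) ≠ L(Q).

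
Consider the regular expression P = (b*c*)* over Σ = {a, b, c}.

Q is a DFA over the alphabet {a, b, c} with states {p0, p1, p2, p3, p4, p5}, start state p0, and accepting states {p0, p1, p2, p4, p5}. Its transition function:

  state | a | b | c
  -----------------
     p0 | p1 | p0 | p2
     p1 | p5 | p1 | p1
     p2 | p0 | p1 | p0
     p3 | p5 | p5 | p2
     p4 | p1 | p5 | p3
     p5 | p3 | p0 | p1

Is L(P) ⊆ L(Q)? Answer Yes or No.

Converting the expression P to a DFA (subset construction, then merging equivalent states) gives the minimal DFA with states {r0, r1}, start state r0, accepting states {r0} and transitions r0: a→r1, b→r0, c→r0; r1: a→r1, b→r1, c→r1.
Exploring the product automaton P × Q from the start pair (r0, p0), following both machines on each input symbol, reaches 8 state pairs: (r0, p0), (r1, p1), (r0, p2), (r1, p5), (r1, p0), (r0, p1), (r1, p3), (r1, p2).
P accepts in {r0} and Q accepts in {p0, p1, p2, p4, p5}. The reachable pairs whose P-component is accepting are (r0, p0), (r0, p2), (r0, p1); in each of them the Q-component is accepting too, so the product for L(P) \ L(Q) (P-component accepting, Q-component rejecting) has no reachable accepting pair and the difference is empty.
Hence every string in L(P) is also in L(Q).

Yes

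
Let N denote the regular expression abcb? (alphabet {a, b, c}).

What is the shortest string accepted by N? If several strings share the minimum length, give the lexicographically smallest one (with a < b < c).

abc

By inspection of the expression, no string of length less than 3 matches, and abc is the lexicographically first match of length 3.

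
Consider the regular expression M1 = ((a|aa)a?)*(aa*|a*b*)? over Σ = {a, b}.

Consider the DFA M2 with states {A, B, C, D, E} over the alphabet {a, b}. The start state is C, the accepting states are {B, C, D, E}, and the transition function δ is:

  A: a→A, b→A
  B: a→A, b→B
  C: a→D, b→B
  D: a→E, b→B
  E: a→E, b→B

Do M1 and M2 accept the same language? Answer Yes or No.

Converting the expression M1 to a DFA (subset construction, then merging equivalent states) gives the minimal DFA with states {r0, r1, r2}, start state r0, accepting states {r0, r1} and transitions r0: a→r0, b→r1; r1: a→r2, b→r1; r2: a→r2, b→r2.
Exploring the product automaton M1 × M2 from the start pair (r0, C), following both machines on each input symbol, reaches 5 state pairs: (r0, C), (r0, D), (r1, B), (r0, E), (r2, A).
M1 accepts in {r0, r1} and M2 accepts in {B, C, D, E}. In every reachable pair the two components are either both accepting — (r0, C), (r0, D), (r1, B), (r0, E) — or both non-accepting, so no string is accepted by exactly one of the machines: L(M1) \ L(M2) and L(M2) \ L(M1) are both empty.
Hence every string is accepted by M1 iff it is accepted by M2, and the two languages coincide.

Yes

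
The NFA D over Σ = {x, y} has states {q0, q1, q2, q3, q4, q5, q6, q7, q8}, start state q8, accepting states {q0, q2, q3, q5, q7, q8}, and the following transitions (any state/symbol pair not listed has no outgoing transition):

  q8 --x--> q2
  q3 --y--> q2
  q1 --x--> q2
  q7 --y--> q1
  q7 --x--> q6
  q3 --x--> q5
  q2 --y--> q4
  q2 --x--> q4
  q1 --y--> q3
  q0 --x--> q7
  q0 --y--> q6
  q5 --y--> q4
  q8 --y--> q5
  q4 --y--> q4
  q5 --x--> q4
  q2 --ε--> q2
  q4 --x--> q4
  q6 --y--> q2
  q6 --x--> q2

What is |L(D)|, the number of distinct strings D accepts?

The useful subgraph on states {q2, q5, q8} is acyclic, so L(D) is finite; the longest accepting path visits 2 useful states, giving maximum string length 1.
Counting accepting paths from q8 by length: 1 of length 0, 2 of length 1. Total 3.

3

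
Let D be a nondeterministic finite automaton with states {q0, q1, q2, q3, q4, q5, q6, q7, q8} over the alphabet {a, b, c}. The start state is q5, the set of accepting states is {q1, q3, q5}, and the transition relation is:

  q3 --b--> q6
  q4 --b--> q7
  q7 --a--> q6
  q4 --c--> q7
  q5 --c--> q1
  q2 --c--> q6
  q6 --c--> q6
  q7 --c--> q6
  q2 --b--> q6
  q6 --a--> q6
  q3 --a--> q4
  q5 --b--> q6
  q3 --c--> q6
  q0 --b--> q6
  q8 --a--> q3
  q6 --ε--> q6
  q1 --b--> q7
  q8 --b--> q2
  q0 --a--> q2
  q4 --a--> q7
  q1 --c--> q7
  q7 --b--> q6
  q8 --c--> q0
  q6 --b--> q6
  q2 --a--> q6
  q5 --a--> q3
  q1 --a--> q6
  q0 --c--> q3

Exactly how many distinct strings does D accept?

3

The useful subgraph on states {q1, q3, q5} is acyclic, so L(D) is finite; the longest accepting path visits 2 useful states, giving maximum string length 1.
Counting accepting paths from q5 by length: 1 of length 0, 2 of length 1. Total 3.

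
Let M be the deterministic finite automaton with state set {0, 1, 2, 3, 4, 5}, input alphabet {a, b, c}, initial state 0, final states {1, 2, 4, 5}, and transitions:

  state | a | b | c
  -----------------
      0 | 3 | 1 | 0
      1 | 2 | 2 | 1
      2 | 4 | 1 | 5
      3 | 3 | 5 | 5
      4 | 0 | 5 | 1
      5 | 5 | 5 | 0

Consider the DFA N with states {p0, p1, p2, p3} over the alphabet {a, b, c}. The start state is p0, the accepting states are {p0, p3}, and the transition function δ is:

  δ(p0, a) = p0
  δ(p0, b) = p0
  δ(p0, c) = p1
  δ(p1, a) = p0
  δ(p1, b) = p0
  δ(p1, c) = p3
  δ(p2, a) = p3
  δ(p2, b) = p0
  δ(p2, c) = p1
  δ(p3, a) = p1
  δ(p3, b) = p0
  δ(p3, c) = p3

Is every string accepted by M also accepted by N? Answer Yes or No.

No

The string ac is in L(M) but not in L(N).
So L(M) ⊄ L(N).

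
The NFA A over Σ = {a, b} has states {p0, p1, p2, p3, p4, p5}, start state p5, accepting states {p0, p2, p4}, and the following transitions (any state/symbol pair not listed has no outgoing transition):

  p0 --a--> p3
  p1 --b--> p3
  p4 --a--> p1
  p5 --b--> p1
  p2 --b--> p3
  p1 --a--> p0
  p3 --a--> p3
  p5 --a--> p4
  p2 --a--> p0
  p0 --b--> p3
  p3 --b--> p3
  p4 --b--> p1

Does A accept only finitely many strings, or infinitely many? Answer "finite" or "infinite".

The useful states (reachable from p5 and able to reach an accepting state) are {p0, p1, p4, p5}.
Restricted to these states the transition graph has no cycle, so every accepting path has bounded length and L is finite.

finite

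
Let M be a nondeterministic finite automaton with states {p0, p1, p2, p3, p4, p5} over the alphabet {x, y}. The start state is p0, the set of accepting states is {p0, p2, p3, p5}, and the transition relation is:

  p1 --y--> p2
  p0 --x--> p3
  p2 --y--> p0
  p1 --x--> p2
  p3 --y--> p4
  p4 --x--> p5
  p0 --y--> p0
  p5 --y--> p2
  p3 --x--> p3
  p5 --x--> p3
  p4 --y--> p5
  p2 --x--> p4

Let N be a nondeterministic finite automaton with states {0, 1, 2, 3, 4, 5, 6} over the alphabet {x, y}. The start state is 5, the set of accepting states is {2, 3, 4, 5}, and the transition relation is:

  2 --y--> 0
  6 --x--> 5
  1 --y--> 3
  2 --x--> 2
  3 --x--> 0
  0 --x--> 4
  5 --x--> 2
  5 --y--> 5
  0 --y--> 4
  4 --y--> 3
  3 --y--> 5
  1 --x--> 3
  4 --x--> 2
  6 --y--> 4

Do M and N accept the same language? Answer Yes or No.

Yes

Exploring the product automaton M × N from the start pair (p0, 5), following both machines on each input symbol, reaches 5 state pairs: (p0, 5), (p3, 2), (p4, 0), (p5, 4), (p2, 3).
M accepts in {p0, p2, p3, p5} and N accepts in {2, 3, 4, 5}. In every reachable pair the two components are either both accepting — (p0, 5), (p3, 2), (p5, 4), (p2, 3) — or both non-accepting, so no string is accepted by exactly one of the machines: L(M) \ L(N) and L(N) \ L(M) are both empty.
Hence every string is accepted by M iff it is accepted by N, and the two languages coincide.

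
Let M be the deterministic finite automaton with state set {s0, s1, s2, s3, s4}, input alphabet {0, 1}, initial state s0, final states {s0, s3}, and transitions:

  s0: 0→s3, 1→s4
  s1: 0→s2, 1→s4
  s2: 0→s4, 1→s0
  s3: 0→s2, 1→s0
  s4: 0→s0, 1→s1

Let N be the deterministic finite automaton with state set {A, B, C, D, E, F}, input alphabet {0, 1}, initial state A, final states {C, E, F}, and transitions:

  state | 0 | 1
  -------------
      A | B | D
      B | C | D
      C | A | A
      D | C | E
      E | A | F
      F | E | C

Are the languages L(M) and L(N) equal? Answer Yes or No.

The empty string ε is accepted by M but rejected by N.
So L(M) ≠ L(N).

No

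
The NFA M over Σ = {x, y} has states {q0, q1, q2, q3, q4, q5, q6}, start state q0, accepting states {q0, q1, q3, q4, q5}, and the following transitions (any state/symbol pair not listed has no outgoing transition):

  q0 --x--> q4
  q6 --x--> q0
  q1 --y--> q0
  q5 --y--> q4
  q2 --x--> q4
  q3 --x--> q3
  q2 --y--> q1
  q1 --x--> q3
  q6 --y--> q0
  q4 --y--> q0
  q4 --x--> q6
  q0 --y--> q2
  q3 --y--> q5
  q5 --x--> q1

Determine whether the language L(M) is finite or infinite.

State q0 is reachable from the start and can reach an accepting state, and it lies on the cycle q0 → q2 → q1 → q0.
Traversing that cycle any number of times yields accepted strings of unbounded length, so the language is infinite.

infinite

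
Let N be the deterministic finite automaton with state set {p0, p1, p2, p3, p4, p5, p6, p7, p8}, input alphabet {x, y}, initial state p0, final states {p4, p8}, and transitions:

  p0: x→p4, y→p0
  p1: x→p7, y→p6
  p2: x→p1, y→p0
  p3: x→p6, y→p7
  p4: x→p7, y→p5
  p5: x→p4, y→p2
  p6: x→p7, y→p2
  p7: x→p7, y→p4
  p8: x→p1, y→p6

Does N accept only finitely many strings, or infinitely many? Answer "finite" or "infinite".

infinite

State p0 is reachable from the start and can reach an accepting state, and it lies on the cycle p0 → p0.
Traversing that cycle any number of times yields accepted strings of unbounded length, so the language is infinite.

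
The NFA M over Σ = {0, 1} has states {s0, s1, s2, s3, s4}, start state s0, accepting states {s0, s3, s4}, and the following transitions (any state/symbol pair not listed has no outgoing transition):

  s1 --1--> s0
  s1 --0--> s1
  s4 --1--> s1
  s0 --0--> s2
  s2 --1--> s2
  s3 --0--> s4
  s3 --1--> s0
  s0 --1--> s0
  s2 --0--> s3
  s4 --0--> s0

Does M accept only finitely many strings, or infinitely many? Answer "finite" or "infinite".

State s0 is reachable from the start and can reach an accepting state, and it lies on the cycle s0 → s0.
Traversing that cycle any number of times yields accepted strings of unbounded length, so the language is infinite.

infinite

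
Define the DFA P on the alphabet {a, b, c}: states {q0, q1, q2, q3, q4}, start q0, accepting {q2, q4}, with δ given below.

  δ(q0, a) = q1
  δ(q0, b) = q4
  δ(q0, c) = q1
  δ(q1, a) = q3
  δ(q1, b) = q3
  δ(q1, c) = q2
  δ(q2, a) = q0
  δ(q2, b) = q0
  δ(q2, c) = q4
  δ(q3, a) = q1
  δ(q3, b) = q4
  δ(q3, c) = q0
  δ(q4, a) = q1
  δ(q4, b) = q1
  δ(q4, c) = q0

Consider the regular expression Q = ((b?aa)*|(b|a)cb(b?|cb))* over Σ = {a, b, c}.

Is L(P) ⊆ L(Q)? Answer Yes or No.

No

The string b is in L(P) but not in L(Q).
So L(P) ⊄ L(Q).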